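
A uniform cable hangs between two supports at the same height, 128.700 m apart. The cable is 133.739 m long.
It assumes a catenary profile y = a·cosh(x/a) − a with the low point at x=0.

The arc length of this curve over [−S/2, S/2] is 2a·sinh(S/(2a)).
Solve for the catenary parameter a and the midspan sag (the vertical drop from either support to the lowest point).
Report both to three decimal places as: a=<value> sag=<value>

a=133.540 sag=15.807

seed: a₀ = √(S³/(24(L−S))) = √(128.700³/(24·5.039)) = 132.766963
iter 1: u=0.484684  f(a)=+5.952e-02  f'(a)=-7.771e-02  a ← 132.766963 − (+5.952e-02/-7.771e-02) = 133.532928
iter 2: u=0.481904  f(a)=+5.190e-04  f'(a)=-7.636e-02  a ← 133.532928 − (+5.190e-04/-7.636e-02) = 133.539725
iter 3: u=0.481879  f(a)=+4.024e-08  f'(a)=-7.634e-02  a ← 133.539725 − (+4.024e-08/-7.634e-02) = 133.539726
iter 4: u=0.481879  f(a)=+0.000e+00  f'(a)=-7.634e-02  a ← 133.539726 − (+0.000e+00/-7.634e-02) = 133.539726
converged: |Δa| < 1e-12 after 4 iterations
sag = a·(cosh(S/(2a)) − 1) = 133.539726·(cosh(0.481879) − 1) = 15.806812
T_max/T_min = cosh(S/(2a)) = 1.118368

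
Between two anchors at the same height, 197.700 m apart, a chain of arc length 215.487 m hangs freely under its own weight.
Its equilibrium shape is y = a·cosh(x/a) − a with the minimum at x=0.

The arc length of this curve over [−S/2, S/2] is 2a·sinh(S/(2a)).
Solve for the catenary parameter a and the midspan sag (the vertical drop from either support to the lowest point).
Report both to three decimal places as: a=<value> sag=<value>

a=136.320 sag=37.438

seed: a₀ = √(S³/(24(L−S))) = √(197.700³/(24·17.787)) = 134.540498
iter 1: u=0.734723  f(a)=+4.863e-01  f'(a)=-2.790e-01  a ← 134.540498 − (+4.863e-01/-2.790e-01) = 136.283758
iter 2: u=0.725325  f(a)=+9.613e-03  f'(a)=-2.680e-01  a ← 136.283758 − (+9.613e-03/-2.680e-01) = 136.319624
iter 3: u=0.725134  f(a)=+3.925e-06  f'(a)=-2.678e-01  a ← 136.319624 − (+3.925e-06/-2.678e-01) = 136.319639
iter 4: u=0.725134  f(a)=+6.253e-13  f'(a)=-2.678e-01  a ← 136.319639 − (+6.253e-13/-2.678e-01) = 136.319639
converged: |Δa| < 1e-12 after 4 iterations
sag = a·(cosh(S/(2a)) − 1) = 136.319639·(cosh(0.725134) − 1) = 37.437967
T_max/T_min = cosh(S/(2a)) = 1.274634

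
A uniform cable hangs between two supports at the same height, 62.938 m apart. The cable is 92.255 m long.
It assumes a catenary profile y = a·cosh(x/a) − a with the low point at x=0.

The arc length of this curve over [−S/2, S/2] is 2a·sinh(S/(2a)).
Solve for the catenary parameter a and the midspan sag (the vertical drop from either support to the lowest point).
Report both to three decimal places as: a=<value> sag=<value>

a=20.019 sag=30.265

seed: a₀ = √(S³/(24(L−S))) = √(62.938³/(24·29.317)) = 18.823658
iter 1: u=1.671779  f(a)=+4.380e+00  f'(a)=-4.077e+00  a ← 18.823658 − (+4.380e+00/-4.077e+00) = 19.898046
iter 2: u=1.581512  f(a)=+4.030e-01  f'(a)=-3.358e+00  a ← 19.898046 − (+4.030e-01/-3.358e+00) = 20.018046
iter 3: u=1.572032  f(a)=+4.175e-03  f'(a)=-3.289e+00  a ← 20.018046 − (+4.175e-03/-3.289e+00) = 20.019315
iter 4: u=1.571932  f(a)=+4.583e-07  f'(a)=-3.288e+00  a ← 20.019315 − (+4.583e-07/-3.288e+00) = 20.019315
iter 5: u=1.571932  f(a)=+1.421e-14  f'(a)=-3.288e+00  a ← 20.019315 − (+1.421e-14/-3.288e+00) = 20.019315
converged: |Δa| < 1e-12 after 5 iterations
sag = a·(cosh(S/(2a)) − 1) = 20.019315·(cosh(1.571932) − 1) = 30.265069
T_max/T_min = cosh(S/(2a)) = 2.511793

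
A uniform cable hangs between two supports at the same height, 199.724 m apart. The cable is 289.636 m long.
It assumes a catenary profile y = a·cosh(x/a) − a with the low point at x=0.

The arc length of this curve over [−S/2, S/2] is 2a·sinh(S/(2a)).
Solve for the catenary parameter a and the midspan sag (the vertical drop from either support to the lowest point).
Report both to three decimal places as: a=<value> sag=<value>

a=64.503 sag=94.031

seed: a₀ = √(S³/(24(L−S))) = √(199.724³/(24·89.912)) = 60.761842
iter 1: u=1.643499  f(a)=+1.295e+01  f'(a)=-3.840e+00  a ← 60.761842 − (+1.295e+01/-3.840e+00) = 64.135303
iter 2: u=1.557052  f(a)=+1.157e+00  f'(a)=-3.182e+00  a ← 64.135303 − (+1.157e+00/-3.182e+00) = 64.498932
iter 3: u=1.548274  f(a)=+1.123e-02  f'(a)=-3.121e+00  a ← 64.498932 − (+1.123e-02/-3.121e+00) = 64.502531
iter 4: u=1.548187  f(a)=+1.081e-06  f'(a)=-3.120e+00  a ← 64.502531 − (+1.081e-06/-3.120e+00) = 64.502531
iter 5: u=1.548187  f(a)=+5.684e-14  f'(a)=-3.120e+00  a ← 64.502531 − (+5.684e-14/-3.120e+00) = 64.502531
converged: |Δa| < 1e-12 after 5 iterations
sag = a·(cosh(S/(2a)) − 1) = 64.502531·(cosh(1.548187) − 1) = 94.030840
T_max/T_min = cosh(S/(2a)) = 2.457785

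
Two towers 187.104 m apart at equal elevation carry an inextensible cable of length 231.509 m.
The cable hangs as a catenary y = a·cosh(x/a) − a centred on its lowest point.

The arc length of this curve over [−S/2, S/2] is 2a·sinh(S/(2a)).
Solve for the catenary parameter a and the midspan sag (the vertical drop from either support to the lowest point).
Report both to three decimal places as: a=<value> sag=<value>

a=81.049 sag=60.260

seed: a₀ = √(S³/(24(L−S))) = √(187.104³/(24·44.405)) = 78.397651
iter 1: u=1.193301  f(a)=+3.271e+00  f'(a)=-1.303e+00  a ← 78.397651 − (+3.271e+00/-1.303e+00) = 80.908809
iter 2: u=1.156265  f(a)=+1.637e-01  f'(a)=-1.175e+00  a ← 80.908809 − (+1.637e-01/-1.175e+00) = 81.048143
iter 3: u=1.154277  f(a)=+4.581e-04  f'(a)=-1.169e+00  a ← 81.048143 − (+4.581e-04/-1.169e+00) = 81.048535
iter 4: u=1.154271  f(a)=+3.609e-09  f'(a)=-1.169e+00  a ← 81.048535 − (+3.609e-09/-1.169e+00) = 81.048535
iter 5: u=1.154271  f(a)=+2.842e-14  f'(a)=-1.169e+00  a ← 81.048535 − (+2.842e-14/-1.169e+00) = 81.048535
converged: |Δa| < 1e-12 after 5 iterations
sag = a·(cosh(S/(2a)) − 1) = 81.048535·(cosh(1.154271) − 1) = 60.259530
T_max/T_min = cosh(S/(2a)) = 1.743499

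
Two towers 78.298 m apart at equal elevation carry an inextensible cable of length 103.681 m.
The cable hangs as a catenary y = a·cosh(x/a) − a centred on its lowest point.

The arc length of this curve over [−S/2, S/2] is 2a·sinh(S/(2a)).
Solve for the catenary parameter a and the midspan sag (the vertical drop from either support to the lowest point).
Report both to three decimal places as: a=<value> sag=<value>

a=29.345 sag=30.225

seed: a₀ = √(S³/(24(L−S))) = √(78.298³/(24·25.383)) = 28.070420
iter 1: u=1.394671  f(a)=+2.586e+00  f'(a)=-2.186e+00  a ← 28.070420 − (+2.586e+00/-2.186e+00) = 29.253646
iter 2: u=1.338261  f(a)=+1.725e-01  f'(a)=-1.903e+00  a ← 29.253646 − (+1.725e-01/-1.903e+00) = 29.344299
iter 3: u=1.334126  f(a)=+8.889e-04  f'(a)=-1.883e+00  a ← 29.344299 − (+8.889e-04/-1.883e+00) = 29.344771
iter 4: u=1.334105  f(a)=+2.387e-08  f'(a)=-1.883e+00  a ← 29.344771 − (+2.387e-08/-1.883e+00) = 29.344771
iter 5: u=1.334105  f(a)=+0.000e+00  f'(a)=-1.883e+00  a ← 29.344771 − (+0.000e+00/-1.883e+00) = 29.344771
converged: |Δa| < 1e-12 after 5 iterations
sag = a·(cosh(S/(2a)) − 1) = 29.344771·(cosh(1.334105) − 1) = 30.224961
T_max/T_min = cosh(S/(2a)) = 2.029995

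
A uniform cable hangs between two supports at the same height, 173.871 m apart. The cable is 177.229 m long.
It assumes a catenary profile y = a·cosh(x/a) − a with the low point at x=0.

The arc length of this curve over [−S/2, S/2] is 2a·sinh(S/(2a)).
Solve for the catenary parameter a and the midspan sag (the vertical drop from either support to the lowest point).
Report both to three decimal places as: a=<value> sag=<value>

a=256.121 sag=14.897

seed: a₀ = √(S³/(24(L−S))) = √(173.871³/(24·3.358)) = 255.384633
iter 1: u=0.340410  f(a)=+1.951e-02  f'(a)=-2.660e-02  a ← 255.384633 − (+1.951e-02/-2.660e-02) = 256.117987
iter 2: u=0.339435  f(a)=+8.436e-05  f'(a)=-2.637e-02  a ← 256.117987 − (+8.436e-05/-2.637e-02) = 256.121186
iter 3: u=0.339431  f(a)=+1.592e-09  f'(a)=-2.637e-02  a ← 256.121186 − (+1.592e-09/-2.637e-02) = 256.121186
iter 4: u=0.339431  f(a)=+0.000e+00  f'(a)=-2.637e-02  a ← 256.121186 − (+0.000e+00/-2.637e-02) = 256.121186
converged: |Δa| < 1e-12 after 4 iterations
sag = a·(cosh(S/(2a)) − 1) = 256.121186·(cosh(0.339431) − 1) = 14.896510
T_max/T_min = cosh(S/(2a)) = 1.058162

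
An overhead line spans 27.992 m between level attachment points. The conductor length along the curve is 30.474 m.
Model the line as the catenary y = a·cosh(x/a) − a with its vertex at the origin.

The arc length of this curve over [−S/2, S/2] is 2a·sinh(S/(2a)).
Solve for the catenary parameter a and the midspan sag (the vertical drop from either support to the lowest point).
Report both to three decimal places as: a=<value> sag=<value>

seed: a₀ = √(S³/(24(L−S))) = √(27.992³/(24·2.482)) = 19.188648
iter 1: u=0.729390  f(a)=+6.686e-02  f'(a)=-2.727e-01  a ← 19.188648 − (+6.686e-02/-2.727e-01) = 19.433825
iter 2: u=0.720188  f(a)=+1.303e-03  f'(a)=-2.622e-01  a ← 19.433825 − (+1.303e-03/-2.622e-01) = 19.438795
iter 3: u=0.720003  f(a)=+5.168e-07  f'(a)=-2.620e-01  a ← 19.438795 − (+5.168e-07/-2.620e-01) = 19.438797
iter 4: u=0.720003  f(a)=+7.461e-14  f'(a)=-2.620e-01  a ← 19.438797 − (+7.461e-14/-2.620e-01) = 19.438797
converged: |Δa| < 1e-12 after 4 iterations
sag = a·(cosh(S/(2a)) − 1) = 19.438797·(cosh(0.720003) − 1) = 5.260049
T_max/T_min = cosh(S/(2a)) = 1.270595

a=19.439 sag=5.260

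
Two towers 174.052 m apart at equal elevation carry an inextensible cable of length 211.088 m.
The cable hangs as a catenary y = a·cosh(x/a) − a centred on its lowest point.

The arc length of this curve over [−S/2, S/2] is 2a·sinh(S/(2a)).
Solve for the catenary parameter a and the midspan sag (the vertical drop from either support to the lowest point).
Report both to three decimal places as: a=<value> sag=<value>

a=79.366 sag=52.689

seed: a₀ = √(S³/(24(L−S))) = √(174.052³/(24·37.036)) = 77.019531
iter 1: u=1.129921  f(a)=+2.437e+00  f'(a)=-1.090e+00  a ← 77.019531 − (+2.437e+00/-1.090e+00) = 79.255158
iter 2: u=1.098048  f(a)=+1.102e-01  f'(a)=-9.937e-01  a ← 79.255158 − (+1.102e-01/-9.937e-01) = 79.366007
iter 3: u=1.096515  f(a)=+2.486e-04  f'(a)=-9.892e-01  a ← 79.366007 − (+2.486e-04/-9.892e-01) = 79.366258
iter 4: u=1.096511  f(a)=+1.272e-09  f'(a)=-9.892e-01  a ← 79.366258 − (+1.272e-09/-9.892e-01) = 79.366258
iter 5: u=1.096511  f(a)=+5.684e-14  f'(a)=-9.892e-01  a ← 79.366258 − (+5.684e-14/-9.892e-01) = 79.366258
converged: |Δa| < 1e-12 after 5 iterations
sag = a·(cosh(S/(2a)) − 1) = 79.366258·(cosh(1.096511) − 1) = 52.688802
T_max/T_min = cosh(S/(2a)) = 1.663869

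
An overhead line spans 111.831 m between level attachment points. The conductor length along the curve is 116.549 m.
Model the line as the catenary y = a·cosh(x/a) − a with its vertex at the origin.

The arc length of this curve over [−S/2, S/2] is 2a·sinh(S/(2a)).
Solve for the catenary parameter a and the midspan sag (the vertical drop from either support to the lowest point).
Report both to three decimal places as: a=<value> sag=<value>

a=111.834 sag=14.272

seed: a₀ = √(S³/(24(L−S))) = √(111.831³/(24·4.718)) = 111.137014
iter 1: u=0.503122  f(a)=+6.007e-02  f'(a)=-8.707e-02  a ← 111.137014 − (+6.007e-02/-8.707e-02) = 111.826953
iter 2: u=0.500018  f(a)=+5.640e-04  f'(a)=-8.544e-02  a ← 111.826953 − (+5.640e-04/-8.544e-02) = 111.833554
iter 3: u=0.499989  f(a)=+5.076e-08  f'(a)=-8.543e-02  a ← 111.833554 − (+5.076e-08/-8.543e-02) = 111.833554
iter 4: u=0.499989  f(a)=-1.421e-14  f'(a)=-8.543e-02  a ← 111.833554 − (-1.421e-14/-8.543e-02) = 111.833554
converged: |Δa| < 1e-12 after 4 iterations
sag = a·(cosh(S/(2a)) − 1) = 111.833554·(cosh(0.499989) − 1) = 14.272200
T_max/T_min = cosh(S/(2a)) = 1.127620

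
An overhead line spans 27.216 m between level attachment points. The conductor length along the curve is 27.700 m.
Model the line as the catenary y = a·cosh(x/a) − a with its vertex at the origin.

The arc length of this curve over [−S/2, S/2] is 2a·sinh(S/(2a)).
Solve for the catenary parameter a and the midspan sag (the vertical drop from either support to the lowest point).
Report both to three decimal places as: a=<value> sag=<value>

a=41.770 sag=2.236

seed: a₀ = √(S³/(24(L−S))) = √(27.216³/(24·0.484)) = 41.658933
iter 1: u=0.326653  f(a)=+2.589e-03  f'(a)=-2.349e-02  a ← 41.658933 − (+2.589e-03/-2.349e-02) = 41.769162
iter 2: u=0.325791  f(a)=+1.031e-05  f'(a)=-2.330e-02  a ← 41.769162 − (+1.031e-05/-2.330e-02) = 41.769605
iter 3: u=0.325787  f(a)=+1.650e-10  f'(a)=-2.330e-02  a ← 41.769605 − (+1.650e-10/-2.330e-02) = 41.769605
iter 4: u=0.325787  f(a)=-3.553e-15  f'(a)=-2.330e-02  a ← 41.769605 − (-3.553e-15/-2.330e-02) = 41.769605
converged: |Δa| < 1e-12 after 4 iterations
sag = a·(cosh(S/(2a)) − 1) = 41.769605·(cosh(0.325787) − 1) = 2.236331
T_max/T_min = cosh(S/(2a)) = 1.053540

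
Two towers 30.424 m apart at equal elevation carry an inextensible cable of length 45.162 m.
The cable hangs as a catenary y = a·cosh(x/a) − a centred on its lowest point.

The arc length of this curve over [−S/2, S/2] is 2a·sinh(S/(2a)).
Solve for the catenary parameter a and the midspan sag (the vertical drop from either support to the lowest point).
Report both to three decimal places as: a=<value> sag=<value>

a=9.510 sag=14.992

seed: a₀ = √(S³/(24(L−S))) = √(30.424³/(24·14.738)) = 8.922767
iter 1: u=1.704852  f(a)=+2.296e+00  f'(a)=-4.369e+00  a ← 8.922767 − (+2.296e+00/-4.369e+00) = 9.448350
iter 2: u=1.610017  f(a)=+2.185e-01  f'(a)=-3.574e+00  a ← 9.448350 − (+2.185e-01/-3.574e+00) = 9.509499
iter 3: u=1.599664  f(a)=+2.439e-03  f'(a)=-3.494e+00  a ← 9.509499 − (+2.439e-03/-3.494e+00) = 9.510196
iter 4: u=1.599546  f(a)=+3.112e-07  f'(a)=-3.493e+00  a ← 9.510196 − (+3.112e-07/-3.493e+00) = 9.510197
iter 5: u=1.599546  f(a)=-7.105e-15  f'(a)=-3.493e+00  a ← 9.510197 − (-7.105e-15/-3.493e+00) = 9.510197
converged: |Δa| < 1e-12 after 5 iterations
sag = a·(cosh(S/(2a)) − 1) = 9.510197·(cosh(1.599546) − 1) = 14.991750
T_max/T_min = cosh(S/(2a)) = 2.576387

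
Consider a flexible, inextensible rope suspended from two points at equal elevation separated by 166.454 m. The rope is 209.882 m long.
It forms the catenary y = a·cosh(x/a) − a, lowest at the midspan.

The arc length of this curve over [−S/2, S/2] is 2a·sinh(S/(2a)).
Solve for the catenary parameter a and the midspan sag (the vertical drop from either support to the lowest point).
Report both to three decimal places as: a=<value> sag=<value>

a=68.981 sag=56.602

seed: a₀ = √(S³/(24(L−S))) = √(166.454³/(24·43.428)) = 66.519782
iter 1: u=1.251162  f(a)=+3.529e+00  f'(a)=-1.522e+00  a ← 66.519782 − (+3.529e+00/-1.522e+00) = 68.838367
iter 2: u=1.209021  f(a)=+1.929e-01  f'(a)=-1.360e+00  a ← 68.838367 − (+1.929e-01/-1.360e+00) = 68.980231
iter 3: u=1.206534  f(a)=+6.501e-04  f'(a)=-1.350e+00  a ← 68.980231 − (+6.501e-04/-1.350e+00) = 68.980713
iter 4: u=1.206526  f(a)=+7.439e-09  f'(a)=-1.350e+00  a ← 68.980713 − (+7.439e-09/-1.350e+00) = 68.980713
iter 5: u=1.206526  f(a)=+2.842e-14  f'(a)=-1.350e+00  a ← 68.980713 − (+2.842e-14/-1.350e+00) = 68.980713
converged: |Δa| < 1e-12 after 5 iterations
sag = a·(cosh(S/(2a)) − 1) = 68.980713·(cosh(1.206526) − 1) = 56.601739
T_max/T_min = cosh(S/(2a)) = 1.820544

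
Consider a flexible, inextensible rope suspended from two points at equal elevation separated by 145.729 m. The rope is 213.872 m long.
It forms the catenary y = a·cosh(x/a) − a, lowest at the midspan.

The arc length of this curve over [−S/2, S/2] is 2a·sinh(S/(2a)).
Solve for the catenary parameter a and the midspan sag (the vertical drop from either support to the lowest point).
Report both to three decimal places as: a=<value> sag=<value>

seed: a₀ = √(S³/(24(L−S))) = √(145.729³/(24·68.143)) = 43.501350
iter 1: u=1.674994  f(a)=+1.022e+01  f'(a)=-4.105e+00  a ← 43.501350 − (+1.022e+01/-4.105e+00) = 45.991966
iter 2: u=1.584288  f(a)=+9.437e-01  f'(a)=-3.379e+00  a ← 45.991966 − (+9.437e-01/-3.379e+00) = 46.271263
iter 3: u=1.574725  f(a)=+9.848e-03  f'(a)=-3.309e+00  a ← 46.271263 − (+9.848e-03/-3.309e+00) = 46.274239
iter 4: u=1.574623  f(a)=+1.097e-06  f'(a)=-3.308e+00  a ← 46.274239 − (+1.097e-06/-3.308e+00) = 46.274239
iter 5: u=1.574623  f(a)=+0.000e+00  f'(a)=-3.308e+00  a ← 46.274239 − (+0.000e+00/-3.308e+00) = 46.274239
converged: |Δa| < 1e-12 after 5 iterations
sag = a·(cosh(S/(2a)) − 1) = 46.274239·(cosh(1.574623) − 1) = 70.244486
T_max/T_min = cosh(S/(2a)) = 2.518004

a=46.274 sag=70.244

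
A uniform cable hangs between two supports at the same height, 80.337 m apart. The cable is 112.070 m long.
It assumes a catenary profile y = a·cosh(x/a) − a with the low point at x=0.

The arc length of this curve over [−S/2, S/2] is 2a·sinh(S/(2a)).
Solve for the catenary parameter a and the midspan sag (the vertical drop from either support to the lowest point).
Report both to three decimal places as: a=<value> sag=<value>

a=27.516 sag=34.910

seed: a₀ = √(S³/(24(L−S))) = √(80.337³/(24·31.733)) = 26.092292
iter 1: u=1.539478  f(a)=+3.980e+00  f'(a)=-3.060e+00  a ← 26.092292 − (+3.980e+00/-3.060e+00) = 27.392912
iter 2: u=1.466383  f(a)=+3.169e-01  f'(a)=-2.590e+00  a ← 27.392912 − (+3.169e-01/-2.590e+00) = 27.515263
iter 3: u=1.459862  f(a)=+2.394e-03  f'(a)=-2.551e+00  a ← 27.515263 − (+2.394e-03/-2.551e+00) = 27.516202
iter 4: u=1.459813  f(a)=+1.389e-07  f'(a)=-2.551e+00  a ← 27.516202 − (+1.389e-07/-2.551e+00) = 27.516202
iter 5: u=1.459813  f(a)=-1.421e-14  f'(a)=-2.551e+00  a ← 27.516202 − (-1.421e-14/-2.551e+00) = 27.516202
converged: |Δa| < 1e-12 after 5 iterations
sag = a·(cosh(S/(2a)) − 1) = 27.516202·(cosh(1.459813) − 1) = 34.910256
T_max/T_min = cosh(S/(2a)) = 2.268716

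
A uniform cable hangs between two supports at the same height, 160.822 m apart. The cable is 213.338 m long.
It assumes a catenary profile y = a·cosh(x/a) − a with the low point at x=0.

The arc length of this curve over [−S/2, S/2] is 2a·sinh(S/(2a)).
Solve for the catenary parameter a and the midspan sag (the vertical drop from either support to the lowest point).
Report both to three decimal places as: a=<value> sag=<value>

a=60.073 sag=62.349

seed: a₀ = √(S³/(24(L−S))) = √(160.822³/(24·52.516)) = 57.446920
iter 1: u=1.399744  f(a)=+5.391e+00  f'(a)=-2.213e+00  a ← 57.446920 − (+5.391e+00/-2.213e+00) = 59.883627
iter 2: u=1.342788  f(a)=+3.620e-01  f'(a)=-1.925e+00  a ← 59.883627 − (+3.620e-01/-1.925e+00) = 60.071726
iter 3: u=1.338583  f(a)=+1.892e-03  f'(a)=-1.904e+00  a ← 60.071726 − (+1.892e-03/-1.904e+00) = 60.072720
iter 4: u=1.338561  f(a)=+5.227e-08  f'(a)=-1.904e+00  a ← 60.072720 − (+5.227e-08/-1.904e+00) = 60.072720
iter 5: u=1.338561  f(a)=-5.684e-14  f'(a)=-1.904e+00  a ← 60.072720 − (-5.684e-14/-1.904e+00) = 60.072720
converged: |Δa| < 1e-12 after 5 iterations
sag = a·(cosh(S/(2a)) − 1) = 60.072720·(cosh(1.338561) − 1) = 62.348713
T_max/T_min = cosh(S/(2a)) = 2.037887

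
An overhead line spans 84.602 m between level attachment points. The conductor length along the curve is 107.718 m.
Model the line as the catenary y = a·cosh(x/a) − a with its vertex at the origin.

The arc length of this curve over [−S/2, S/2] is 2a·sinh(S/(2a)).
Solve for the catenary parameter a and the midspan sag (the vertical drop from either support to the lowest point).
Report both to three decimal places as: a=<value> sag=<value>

seed: a₀ = √(S³/(24(L−S))) = √(84.602³/(24·23.116)) = 33.037637
iter 1: u=1.280388  f(a)=+1.970e+00  f'(a)=-1.643e+00  a ← 33.037637 − (+1.970e+00/-1.643e+00) = 34.237224
iter 2: u=1.235527  f(a)=+1.124e-01  f'(a)=-1.460e+00  a ← 34.237224 − (+1.124e-01/-1.460e+00) = 34.314211
iter 3: u=1.232755  f(a)=+4.148e-04  f'(a)=-1.449e+00  a ← 34.314211 − (+4.148e-04/-1.449e+00) = 34.314497
iter 4: u=1.232744  f(a)=+5.693e-09  f'(a)=-1.449e+00  a ← 34.314497 − (+5.693e-09/-1.449e+00) = 34.314497
iter 5: u=1.232744  f(a)=-2.842e-14  f'(a)=-1.449e+00  a ← 34.314497 − (-2.842e-14/-1.449e+00) = 34.314497
converged: |Δa| < 1e-12 after 5 iterations
sag = a·(cosh(S/(2a)) − 1) = 34.314497·(cosh(1.232744) − 1) = 29.546889
T_max/T_min = cosh(S/(2a)) = 1.861061

a=34.314 sag=29.547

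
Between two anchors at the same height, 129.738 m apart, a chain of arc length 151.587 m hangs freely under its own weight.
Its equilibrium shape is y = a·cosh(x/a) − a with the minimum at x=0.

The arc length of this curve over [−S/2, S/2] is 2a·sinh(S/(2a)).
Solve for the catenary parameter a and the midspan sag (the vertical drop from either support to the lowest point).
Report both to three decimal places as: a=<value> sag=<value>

a=66.103 sag=34.467

seed: a₀ = √(S³/(24(L−S))) = √(129.738³/(24·21.849)) = 64.532634
iter 1: u=1.005212  f(a)=+1.131e+00  f'(a)=-7.481e-01  a ← 64.532634 − (+1.131e+00/-7.481e-01) = 66.044231
iter 2: u=0.982205  f(a)=+4.095e-02  f'(a)=-6.948e-01  a ← 66.044231 − (+4.095e-02/-6.948e-01) = 66.103172
iter 3: u=0.981330  f(a)=+5.818e-05  f'(a)=-6.928e-01  a ← 66.103172 − (+5.818e-05/-6.928e-01) = 66.103256
iter 4: u=0.981328  f(a)=+1.178e-10  f'(a)=-6.928e-01  a ← 66.103256 − (+1.178e-10/-6.928e-01) = 66.103256
iter 5: u=0.981328  f(a)=+0.000e+00  f'(a)=-6.928e-01  a ← 66.103256 − (+0.000e+00/-6.928e-01) = 66.103256
converged: |Δa| < 1e-12 after 5 iterations
sag = a·(cosh(S/(2a)) − 1) = 66.103256·(cosh(0.981328) − 1) = 34.466596
T_max/T_min = cosh(S/(2a)) = 1.521405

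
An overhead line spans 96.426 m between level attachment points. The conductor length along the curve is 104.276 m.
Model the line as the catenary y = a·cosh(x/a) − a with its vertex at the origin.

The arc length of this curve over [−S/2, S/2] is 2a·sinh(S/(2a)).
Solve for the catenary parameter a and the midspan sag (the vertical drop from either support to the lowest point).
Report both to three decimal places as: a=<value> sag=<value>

a=69.811 sag=17.321

seed: a₀ = √(S³/(24(L−S))) = √(96.426³/(24·7.850)) = 68.984382
iter 1: u=0.698897  f(a)=+1.940e-01  f'(a)=-2.389e-01  a ← 68.984382 − (+1.940e-01/-2.389e-01) = 69.796288
iter 2: u=0.690767  f(a)=+3.477e-03  f'(a)=-2.304e-01  a ← 69.796288 − (+3.477e-03/-2.304e-01) = 69.811381
iter 3: u=0.690618  f(a)=+1.163e-06  f'(a)=-2.302e-01  a ← 69.811381 − (+1.163e-06/-2.302e-01) = 69.811386
iter 4: u=0.690618  f(a)=+1.421e-13  f'(a)=-2.302e-01  a ← 69.811386 − (+1.421e-13/-2.302e-01) = 69.811386
converged: |Δa| < 1e-12 after 4 iterations
sag = a·(cosh(S/(2a)) − 1) = 69.811386·(cosh(0.690618) − 1) = 17.320701
T_max/T_min = cosh(S/(2a)) = 1.248107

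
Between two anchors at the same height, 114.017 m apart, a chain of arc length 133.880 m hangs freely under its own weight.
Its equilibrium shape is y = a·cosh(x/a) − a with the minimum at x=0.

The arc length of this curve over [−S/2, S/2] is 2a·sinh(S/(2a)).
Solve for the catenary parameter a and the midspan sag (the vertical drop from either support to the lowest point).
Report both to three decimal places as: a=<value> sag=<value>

a=57.163 sag=30.863

seed: a₀ = √(S³/(24(L−S))) = √(114.017³/(24·19.863)) = 55.760463
iter 1: u=1.022382  f(a)=+1.064e+00  f'(a)=-7.897e-01  a ← 55.760463 − (+1.064e+00/-7.897e-01) = 57.108140
iter 2: u=0.998255  f(a)=+3.981e-02  f'(a)=-7.317e-01  a ← 57.108140 − (+3.981e-02/-7.317e-01) = 57.162547
iter 3: u=0.997305  f(a)=+6.048e-05  f'(a)=-7.294e-01  a ← 57.162547 − (+6.048e-05/-7.294e-01) = 57.162630
iter 4: u=0.997304  f(a)=+1.401e-10  f'(a)=-7.294e-01  a ← 57.162630 − (+1.401e-10/-7.294e-01) = 57.162630
iter 5: u=0.997304  f(a)=+0.000e+00  f'(a)=-7.294e-01  a ← 57.162630 − (+0.000e+00/-7.294e-01) = 57.162630
converged: |Δa| < 1e-12 after 5 iterations
sag = a·(cosh(S/(2a)) − 1) = 57.162630·(cosh(0.997304) − 1) = 30.863104
T_max/T_min = cosh(S/(2a)) = 1.539918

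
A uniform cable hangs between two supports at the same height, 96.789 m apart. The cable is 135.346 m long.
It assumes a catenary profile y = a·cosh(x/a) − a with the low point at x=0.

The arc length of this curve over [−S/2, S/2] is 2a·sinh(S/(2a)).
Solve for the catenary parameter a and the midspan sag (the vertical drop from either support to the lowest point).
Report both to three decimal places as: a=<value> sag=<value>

seed: a₀ = √(S³/(24(L−S))) = √(96.789³/(24·38.557)) = 31.302698
iter 1: u=1.546017  f(a)=+4.879e+00  f'(a)=-3.105e+00  a ← 31.302698 − (+4.879e+00/-3.105e+00) = 32.874109
iter 2: u=1.472116  f(a)=+3.915e-01  f'(a)=-2.625e+00  a ← 32.874109 − (+3.915e-01/-2.625e+00) = 33.023244
iter 3: u=1.465468  f(a)=+3.006e-03  f'(a)=-2.585e+00  a ← 33.023244 − (+3.006e-03/-2.585e+00) = 33.024407
iter 4: u=1.465416  f(a)=+1.802e-07  f'(a)=-2.584e+00  a ← 33.024407 − (+1.802e-07/-2.584e+00) = 33.024407
iter 5: u=1.465416  f(a)=+0.000e+00  f'(a)=-2.584e+00  a ← 33.024407 − (+0.000e+00/-2.584e+00) = 33.024407
converged: |Δa| < 1e-12 after 5 iterations
sag = a·(cosh(S/(2a)) − 1) = 33.024407·(cosh(1.465416) − 1) = 42.276631
T_max/T_min = cosh(S/(2a)) = 2.280163

a=33.024 sag=42.277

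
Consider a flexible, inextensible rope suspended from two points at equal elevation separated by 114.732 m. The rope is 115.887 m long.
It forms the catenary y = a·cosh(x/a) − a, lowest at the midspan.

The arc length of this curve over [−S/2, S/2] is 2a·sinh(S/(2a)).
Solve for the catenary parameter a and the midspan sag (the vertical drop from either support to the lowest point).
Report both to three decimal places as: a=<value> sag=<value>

a=233.767 sag=7.074

seed: a₀ = √(S³/(24(L−S))) = √(114.732³/(24·1.155)) = 233.415791
iter 1: u=0.245767  f(a)=+3.493e-03  f'(a)=-9.956e-03  a ← 233.415791 − (+3.493e-03/-9.956e-03) = 233.766642
iter 2: u=0.245399  f(a)=+7.892e-06  f'(a)=-9.911e-03  a ← 233.766642 − (+7.892e-06/-9.911e-03) = 233.767438
iter 3: u=0.245398  f(a)=+4.049e-11  f'(a)=-9.911e-03  a ← 233.767438 − (+4.049e-11/-9.911e-03) = 233.767438
iter 4: u=0.245398  f(a)=+0.000e+00  f'(a)=-9.911e-03  a ← 233.767438 − (+0.000e+00/-9.911e-03) = 233.767438
converged: |Δa| < 1e-12 after 4 iterations
sag = a·(cosh(S/(2a)) − 1) = 233.767438·(cosh(0.245398) − 1) = 7.074137
T_max/T_min = cosh(S/(2a)) = 1.030261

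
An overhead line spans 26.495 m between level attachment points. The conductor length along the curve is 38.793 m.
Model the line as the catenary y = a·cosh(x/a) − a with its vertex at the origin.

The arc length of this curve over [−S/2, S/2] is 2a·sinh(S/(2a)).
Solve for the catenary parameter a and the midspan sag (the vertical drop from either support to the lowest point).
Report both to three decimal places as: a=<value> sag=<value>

a=8.441 sag=12.713

seed: a₀ = √(S³/(24(L−S))) = √(26.495³/(24·12.298)) = 7.938218
iter 1: u=1.668825  f(a)=+1.831e+00  f'(a)=-4.052e+00  a ← 7.938218 − (+1.831e+00/-4.052e+00) = 8.390010
iter 2: u=1.578961  f(a)=+1.679e-01  f'(a)=-3.340e+00  a ← 8.390010 − (+1.679e-01/-3.340e+00) = 8.440286
iter 3: u=1.569556  f(a)=+1.728e-03  f'(a)=-3.271e+00  a ← 8.440286 − (+1.728e-03/-3.271e+00) = 8.440814
iter 4: u=1.569458  f(a)=+1.871e-07  f'(a)=-3.271e+00  a ← 8.440814 − (+1.871e-07/-3.271e+00) = 8.440814
iter 5: u=1.569458  f(a)=-7.105e-15  f'(a)=-3.271e+00  a ← 8.440814 − (-7.105e-15/-3.271e+00) = 8.440814
converged: |Δa| < 1e-12 after 5 iterations
sag = a·(cosh(S/(2a)) − 1) = 8.440814·(cosh(1.569458) − 1) = 12.712709
T_max/T_min = cosh(S/(2a)) = 2.506100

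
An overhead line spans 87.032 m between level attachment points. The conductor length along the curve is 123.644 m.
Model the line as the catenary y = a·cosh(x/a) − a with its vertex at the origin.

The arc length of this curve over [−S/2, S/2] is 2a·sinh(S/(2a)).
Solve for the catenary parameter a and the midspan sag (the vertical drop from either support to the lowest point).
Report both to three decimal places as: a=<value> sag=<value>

seed: a₀ = √(S³/(24(L−S))) = √(87.032³/(24·36.612)) = 27.390572
iter 1: u=1.588722  f(a)=+4.908e+00  f'(a)=-3.412e+00  a ← 27.390572 − (+4.908e+00/-3.412e+00) = 28.829133
iter 2: u=1.509445  f(a)=+4.132e-01  f'(a)=-2.860e+00  a ← 28.829133 − (+4.132e-01/-2.860e+00) = 28.973627
iter 3: u=1.501918  f(a)=+3.523e-03  f'(a)=-2.811e+00  a ← 28.973627 − (+3.523e-03/-2.811e+00) = 28.974880
iter 4: u=1.501853  f(a)=+2.609e-07  f'(a)=-2.811e+00  a ← 28.974880 − (+2.609e-07/-2.811e+00) = 28.974880
iter 5: u=1.501853  f(a)=+0.000e+00  f'(a)=-2.811e+00  a ← 28.974880 − (+0.000e+00/-2.811e+00) = 28.974880
converged: |Δa| < 1e-12 after 5 iterations
sag = a·(cosh(S/(2a)) − 1) = 28.974880·(cosh(1.501853) − 1) = 39.300323
T_max/T_min = cosh(S/(2a)) = 2.356358

a=28.975 sag=39.300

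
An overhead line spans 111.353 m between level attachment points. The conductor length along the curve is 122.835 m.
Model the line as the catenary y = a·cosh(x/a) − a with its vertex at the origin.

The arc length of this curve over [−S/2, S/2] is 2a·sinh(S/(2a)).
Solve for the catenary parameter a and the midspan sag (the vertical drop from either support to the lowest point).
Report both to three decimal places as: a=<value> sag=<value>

seed: a₀ = √(S³/(24(L−S))) = √(111.353³/(24·11.482)) = 70.784553
iter 1: u=0.786563  f(a)=+3.605e-01  f'(a)=-3.449e-01  a ← 70.784553 − (+3.605e-01/-3.449e-01) = 71.829549
iter 2: u=0.775120  f(a)=+8.138e-03  f'(a)=-3.295e-01  a ← 71.829549 − (+8.138e-03/-3.295e-01) = 71.854244
iter 3: u=0.774853  f(a)=+4.360e-06  f'(a)=-3.292e-01  a ← 71.854244 − (+4.360e-06/-3.292e-01) = 71.854257
iter 4: u=0.774853  f(a)=+1.236e-12  f'(a)=-3.292e-01  a ← 71.854257 − (+1.236e-12/-3.292e-01) = 71.854257
converged: |Δa| < 1e-12 after 4 iterations
sag = a·(cosh(S/(2a)) − 1) = 71.854257·(cosh(0.774853) − 1) = 22.671631
T_max/T_min = cosh(S/(2a)) = 1.315522

a=71.854 sag=22.672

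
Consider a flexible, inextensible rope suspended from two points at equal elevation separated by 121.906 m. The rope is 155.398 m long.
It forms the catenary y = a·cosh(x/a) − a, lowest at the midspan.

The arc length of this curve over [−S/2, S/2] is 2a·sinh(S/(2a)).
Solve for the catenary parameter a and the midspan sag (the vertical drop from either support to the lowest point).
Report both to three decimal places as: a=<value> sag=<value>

a=49.319 sag=42.711

seed: a₀ = √(S³/(24(L−S))) = √(121.906³/(24·33.492)) = 47.474616
iter 1: u=1.283907  f(a)=+2.871e+00  f'(a)=-1.658e+00  a ← 47.474616 − (+2.871e+00/-1.658e+00) = 49.206773
iter 2: u=1.238712  f(a)=+1.646e-01  f'(a)=-1.473e+00  a ← 49.206773 − (+1.646e-01/-1.473e+00) = 49.318572
iter 3: u=1.235904  f(a)=+6.140e-04  f'(a)=-1.462e+00  a ← 49.318572 − (+6.140e-04/-1.462e+00) = 49.318992
iter 4: u=1.235893  f(a)=+8.612e-09  f'(a)=-1.462e+00  a ← 49.318992 − (+8.612e-09/-1.462e+00) = 49.318992
iter 5: u=1.235893  f(a)=-2.842e-14  f'(a)=-1.462e+00  a ← 49.318992 − (-2.842e-14/-1.462e+00) = 49.318992
converged: |Δa| < 1e-12 after 5 iterations
sag = a·(cosh(S/(2a)) − 1) = 49.318992·(cosh(1.235893) − 1) = 42.710881
T_max/T_min = cosh(S/(2a)) = 1.866013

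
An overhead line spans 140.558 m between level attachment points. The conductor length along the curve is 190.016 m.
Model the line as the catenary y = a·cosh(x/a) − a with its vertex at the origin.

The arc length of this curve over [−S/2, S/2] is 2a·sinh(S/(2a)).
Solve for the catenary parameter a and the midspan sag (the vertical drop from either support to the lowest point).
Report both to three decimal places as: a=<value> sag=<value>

a=50.739 sag=56.969

seed: a₀ = √(S³/(24(L−S))) = √(140.558³/(24·49.458)) = 48.368148
iter 1: u=1.453002  f(a)=+5.491e+00  f'(a)=-2.511e+00  a ← 48.368148 − (+5.491e+00/-2.511e+00) = 50.555245
iter 2: u=1.390143  f(a)=+3.944e-01  f'(a)=-2.162e+00  a ← 50.555245 − (+3.944e-01/-2.162e+00) = 50.737687
iter 3: u=1.385144  f(a)=+2.383e-03  f'(a)=-2.136e+00  a ← 50.737687 − (+2.383e-03/-2.136e+00) = 50.738802
iter 4: u=1.385113  f(a)=+8.814e-08  f'(a)=-2.136e+00  a ← 50.738802 − (+8.814e-08/-2.136e+00) = 50.738802
iter 5: u=1.385113  f(a)=-2.842e-14  f'(a)=-2.136e+00  a ← 50.738802 − (-2.842e-14/-2.136e+00) = 50.738802
converged: |Δa| < 1e-12 after 5 iterations
sag = a·(cosh(S/(2a)) − 1) = 50.738802·(cosh(1.385113) − 1) = 56.968886
T_max/T_min = cosh(S/(2a)) = 2.122787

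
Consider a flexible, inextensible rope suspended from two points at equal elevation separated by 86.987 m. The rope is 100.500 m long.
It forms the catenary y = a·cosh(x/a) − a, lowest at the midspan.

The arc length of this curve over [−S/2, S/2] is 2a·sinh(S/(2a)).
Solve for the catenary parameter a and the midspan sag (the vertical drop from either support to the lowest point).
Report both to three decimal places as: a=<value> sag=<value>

seed: a₀ = √(S³/(24(L−S))) = √(86.987³/(24·13.513)) = 45.050542
iter 1: u=0.965438  f(a)=+6.439e-01  f'(a)=-6.577e-01  a ← 45.050542 − (+6.439e-01/-6.577e-01) = 46.029558
iter 2: u=0.944904  f(a)=+2.159e-02  f'(a)=-6.143e-01  a ← 46.029558 − (+2.159e-02/-6.143e-01) = 46.064702
iter 3: u=0.944183  f(a)=+2.613e-05  f'(a)=-6.128e-01  a ← 46.064702 − (+2.613e-05/-6.128e-01) = 46.064744
iter 4: u=0.944182  f(a)=+3.838e-11  f'(a)=-6.128e-01  a ← 46.064744 − (+3.838e-11/-6.128e-01) = 46.064744
iter 5: u=0.944182  f(a)=+1.421e-14  f'(a)=-6.128e-01  a ← 46.064744 − (+1.421e-14/-6.128e-01) = 46.064744
converged: |Δa| < 1e-12 after 5 iterations
sag = a·(cosh(S/(2a)) − 1) = 46.064744·(cosh(0.944182) − 1) = 22.104333
T_max/T_min = cosh(S/(2a)) = 1.479854

a=46.065 sag=22.104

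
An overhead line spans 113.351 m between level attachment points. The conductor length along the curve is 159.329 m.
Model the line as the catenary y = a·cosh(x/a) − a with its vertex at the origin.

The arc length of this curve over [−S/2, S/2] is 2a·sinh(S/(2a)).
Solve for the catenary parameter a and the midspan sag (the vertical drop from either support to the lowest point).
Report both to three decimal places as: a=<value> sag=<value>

seed: a₀ = √(S³/(24(L−S))) = √(113.351³/(24·45.978)) = 36.329329
iter 1: u=1.560048  f(a)=+5.930e+00  f'(a)=-3.203e+00  a ← 36.329329 − (+5.930e+00/-3.203e+00) = 38.180698
iter 2: u=1.484402  f(a)=+4.835e-01  f'(a)=-2.700e+00  a ← 38.180698 − (+4.835e-01/-2.700e+00) = 38.359737
iter 3: u=1.477474  f(a)=+3.844e-03  f'(a)=-2.658e+00  a ← 38.359737 − (+3.844e-03/-2.658e+00) = 38.361184
iter 4: u=1.477418  f(a)=+2.472e-07  f'(a)=-2.657e+00  a ← 38.361184 − (+2.472e-07/-2.657e+00) = 38.361184
iter 5: u=1.477418  f(a)=+0.000e+00  f'(a)=-2.657e+00  a ← 38.361184 − (+0.000e+00/-2.657e+00) = 38.361184
converged: |Δa| < 1e-12 after 5 iterations
sag = a·(cosh(S/(2a)) − 1) = 38.361184·(cosh(1.477418) − 1) = 50.058345
T_max/T_min = cosh(S/(2a)) = 2.304922

a=38.361 sag=50.058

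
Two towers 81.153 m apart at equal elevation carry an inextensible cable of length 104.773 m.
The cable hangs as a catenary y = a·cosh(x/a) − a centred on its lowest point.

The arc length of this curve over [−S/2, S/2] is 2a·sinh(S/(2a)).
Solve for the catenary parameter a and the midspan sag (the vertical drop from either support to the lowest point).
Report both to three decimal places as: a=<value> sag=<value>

seed: a₀ = √(S³/(24(L−S))) = √(81.153³/(24·23.620)) = 30.705156
iter 1: u=1.321488  f(a)=+2.150e+00  f'(a)=-1.824e+00  a ← 30.705156 − (+2.150e+00/-1.824e+00) = 31.883724
iter 2: u=1.272640  f(a)=+1.300e-01  f'(a)=-1.610e+00  a ← 31.883724 − (+1.300e-01/-1.610e+00) = 31.964475
iter 3: u=1.269425  f(a)=+5.428e-04  f'(a)=-1.597e+00  a ← 31.964475 − (+5.428e-04/-1.597e+00) = 31.964815
iter 4: u=1.269411  f(a)=+9.552e-09  f'(a)=-1.596e+00  a ← 31.964815 − (+9.552e-09/-1.596e+00) = 31.964815
iter 5: u=1.269411  f(a)=-1.421e-14  f'(a)=-1.596e+00  a ← 31.964815 − (-1.421e-14/-1.596e+00) = 31.964815
converged: |Δa| < 1e-12 after 5 iterations
sag = a·(cosh(S/(2a)) − 1) = 31.964815·(cosh(1.269411) − 1) = 29.403701
T_max/T_min = cosh(S/(2a)) = 1.919877

a=31.965 sag=29.404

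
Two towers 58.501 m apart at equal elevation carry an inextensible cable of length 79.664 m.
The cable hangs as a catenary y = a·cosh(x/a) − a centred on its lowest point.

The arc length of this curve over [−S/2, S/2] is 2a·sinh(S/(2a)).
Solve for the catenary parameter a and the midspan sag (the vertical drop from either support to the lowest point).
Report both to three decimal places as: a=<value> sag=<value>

a=20.853 sag=24.108

seed: a₀ = √(S³/(24(L−S))) = √(58.501³/(24·21.163)) = 19.854123
iter 1: u=1.473271  f(a)=+2.419e+00  f'(a)=-2.632e+00  a ← 19.854123 − (+2.419e+00/-2.632e+00) = 20.773256
iter 2: u=1.408085  f(a)=+1.781e-01  f'(a)=-2.257e+00  a ← 20.773256 − (+1.781e-01/-2.257e+00) = 20.852167
iter 3: u=1.402756  f(a)=+1.136e-03  f'(a)=-2.229e+00  a ← 20.852167 − (+1.136e-03/-2.229e+00) = 20.852677
iter 4: u=1.402722  f(a)=+4.680e-08  f'(a)=-2.228e+00  a ← 20.852677 − (+4.680e-08/-2.228e+00) = 20.852677
iter 5: u=1.402722  f(a)=+0.000e+00  f'(a)=-2.228e+00  a ← 20.852677 − (+0.000e+00/-2.228e+00) = 20.852677
converged: |Δa| < 1e-12 after 5 iterations
sag = a·(cosh(S/(2a)) − 1) = 20.852677·(cosh(1.402722) − 1) = 24.107554
T_max/T_min = cosh(S/(2a)) = 2.156089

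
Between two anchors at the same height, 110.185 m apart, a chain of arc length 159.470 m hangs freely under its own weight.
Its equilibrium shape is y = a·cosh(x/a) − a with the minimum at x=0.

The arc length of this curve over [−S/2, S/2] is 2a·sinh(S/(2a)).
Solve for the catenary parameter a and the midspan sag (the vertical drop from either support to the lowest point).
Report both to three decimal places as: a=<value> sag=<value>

a=35.688 sag=51.670

seed: a₀ = √(S³/(24(L−S))) = √(110.185³/(24·49.285)) = 33.629523
iter 1: u=1.638218  f(a)=+7.052e+00  f'(a)=-3.797e+00  a ← 33.629523 − (+7.052e+00/-3.797e+00) = 35.486858
iter 2: u=1.552476  f(a)=+6.264e-01  f'(a)=-3.150e+00  a ← 35.486858 − (+6.264e-01/-3.150e+00) = 35.685724
iter 3: u=1.543825  f(a)=+6.006e-03  f'(a)=-3.090e+00  a ← 35.685724 − (+6.006e-03/-3.090e+00) = 35.687668
iter 4: u=1.543741  f(a)=+5.639e-07  f'(a)=-3.089e+00  a ← 35.687668 − (+5.639e-07/-3.089e+00) = 35.687668
iter 5: u=1.543741  f(a)=+0.000e+00  f'(a)=-3.089e+00  a ← 35.687668 − (+0.000e+00/-3.089e+00) = 35.687668
converged: |Δa| < 1e-12 after 5 iterations
sag = a·(cosh(S/(2a)) − 1) = 35.687668·(cosh(1.543741) − 1) = 51.669529
T_max/T_min = cosh(S/(2a)) = 2.447826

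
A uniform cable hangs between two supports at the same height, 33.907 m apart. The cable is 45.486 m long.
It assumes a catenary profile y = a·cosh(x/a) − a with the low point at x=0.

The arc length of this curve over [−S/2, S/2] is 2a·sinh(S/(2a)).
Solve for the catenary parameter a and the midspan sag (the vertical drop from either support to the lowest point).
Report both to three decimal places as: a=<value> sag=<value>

a=12.408 sag=13.499

seed: a₀ = √(S³/(24(L−S))) = √(33.907³/(24·11.579)) = 11.843850
iter 1: u=1.431418  f(a)=+1.246e+00  f'(a)=-2.386e+00  a ← 11.843850 − (+1.246e+00/-2.386e+00) = 12.365897
iter 2: u=1.370988  f(a)=+8.710e-02  f'(a)=-2.063e+00  a ← 12.365897 − (+8.710e-02/-2.063e+00) = 12.408112
iter 3: u=1.366324  f(a)=+4.966e-04  f'(a)=-2.040e+00  a ← 12.408112 − (+4.966e-04/-2.040e+00) = 12.408356
iter 4: u=1.366297  f(a)=+1.634e-08  f'(a)=-2.040e+00  a ← 12.408356 − (+1.634e-08/-2.040e+00) = 12.408356
iter 5: u=1.366297  f(a)=-7.105e-15  f'(a)=-2.040e+00  a ← 12.408356 − (-7.105e-15/-2.040e+00) = 12.408356
converged: |Δa| < 1e-12 after 5 iterations
sag = a·(cosh(S/(2a)) − 1) = 12.408356·(cosh(1.366297) − 1) = 13.499391
T_max/T_min = cosh(S/(2a)) = 2.087927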